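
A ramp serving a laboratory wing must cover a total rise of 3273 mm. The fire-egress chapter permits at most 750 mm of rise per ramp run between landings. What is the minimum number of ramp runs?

5 runs

3273 / 750 = 4.364 → round up to 5 ramp runs.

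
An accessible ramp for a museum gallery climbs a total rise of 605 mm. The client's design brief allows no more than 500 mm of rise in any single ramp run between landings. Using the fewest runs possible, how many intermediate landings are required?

1 intermediate landings

At most 500 each: 605/500 = 1.21, giving 2 ramp runs.
2 runs are separated by 1 intermediate landings.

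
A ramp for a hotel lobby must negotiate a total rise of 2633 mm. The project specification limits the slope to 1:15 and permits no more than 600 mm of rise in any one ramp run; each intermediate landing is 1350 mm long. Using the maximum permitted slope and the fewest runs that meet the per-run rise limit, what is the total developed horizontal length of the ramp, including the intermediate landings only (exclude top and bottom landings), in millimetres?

⌈2633/600⌉ = 5 ramp runs. That means 4 intermediate landings.
Ramp run (horizontal) at 1:15: 2633 × 15 = 39495 mm.
4 intermediate landings contribute 4 × 1350 = 5400 mm.
Total developed length = 39495 + 5400 = 44895 mm.

44895 mm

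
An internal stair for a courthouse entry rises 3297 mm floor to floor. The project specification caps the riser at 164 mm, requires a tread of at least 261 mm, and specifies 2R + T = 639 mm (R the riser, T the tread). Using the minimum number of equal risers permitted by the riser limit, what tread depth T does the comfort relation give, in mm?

325 mm

⌈3297/164⌉ = 21 risers.
Each riser is 3297/21 = 157 mm (≤ 164 mm).
Tread T = 639 − 2 × 157 = 325 mm (≥ 261 mm).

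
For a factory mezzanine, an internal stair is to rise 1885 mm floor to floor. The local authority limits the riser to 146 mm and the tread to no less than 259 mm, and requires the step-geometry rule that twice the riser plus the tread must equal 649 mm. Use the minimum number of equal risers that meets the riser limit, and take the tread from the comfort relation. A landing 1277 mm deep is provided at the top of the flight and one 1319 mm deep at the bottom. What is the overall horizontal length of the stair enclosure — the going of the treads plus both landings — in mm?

6904 mm

1885 / 146 = 12.91, so 13 risers are needed.
R = 1885 ÷ 13 = 145 mm.
From 2R + T = 649: T = 649 − 290 = 359 mm.
Going = (13 − 1) × 359 = 4308 mm.
Enclosure = 4308 + 1277 + 1319 = 6904 mm.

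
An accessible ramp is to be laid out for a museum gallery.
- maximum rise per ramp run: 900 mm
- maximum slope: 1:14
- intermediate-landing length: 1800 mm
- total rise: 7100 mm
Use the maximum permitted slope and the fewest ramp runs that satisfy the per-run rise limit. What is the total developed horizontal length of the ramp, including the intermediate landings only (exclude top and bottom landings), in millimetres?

112000 mm

7100 / 900 = 7.89, so 8 ramp runs are needed. That means 7 intermediate landings.
Horizontal run for 7100 mm of rise at 1:14 is 7100 × 14 = 99400 mm.
7 intermediate landings contribute 7 × 1800 = 12600 mm.
Total developed length = 99400 + 12600 = 112000 mm.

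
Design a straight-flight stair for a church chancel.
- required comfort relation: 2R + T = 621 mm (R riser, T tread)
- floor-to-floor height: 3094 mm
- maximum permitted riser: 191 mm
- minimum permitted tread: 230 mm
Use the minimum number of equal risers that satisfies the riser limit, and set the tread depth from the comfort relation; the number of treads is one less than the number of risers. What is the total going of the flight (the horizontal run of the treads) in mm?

3094 / 191 = 16.199 → round up to 17 risers.
Riser R = 3094 / 17 = 182 mm, within the 191 mm limit.
From 2R + T = 621: T = 621 − 364 = 257 mm.
17 risers give 16 treads; going = 16 × 257 = 4112 mm.

4112 mm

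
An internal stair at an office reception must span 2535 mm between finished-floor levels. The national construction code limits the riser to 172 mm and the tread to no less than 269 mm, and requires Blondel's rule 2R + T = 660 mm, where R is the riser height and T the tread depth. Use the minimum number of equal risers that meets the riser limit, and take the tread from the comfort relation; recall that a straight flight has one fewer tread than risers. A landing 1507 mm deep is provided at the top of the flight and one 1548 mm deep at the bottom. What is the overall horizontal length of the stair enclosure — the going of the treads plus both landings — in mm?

2535 / 172 = 14.738 → round up to 15 risers.
Each riser is 2535/15 = 169 mm (≤ 172 mm).
T = 660 − 2·169 = 322 mm, which satisfies the 269 mm minimum.
Treads = 15 − 1 = 14; going = 14 × 322 = 4508 mm.
Enclosure = 4508 + 1507 + 1548 = 7563 mm.

7563 mm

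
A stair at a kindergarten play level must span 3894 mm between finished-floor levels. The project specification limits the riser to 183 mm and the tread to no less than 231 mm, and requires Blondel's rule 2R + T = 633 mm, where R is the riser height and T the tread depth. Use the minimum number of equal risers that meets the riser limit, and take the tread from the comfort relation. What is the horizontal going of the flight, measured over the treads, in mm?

5859 mm

⌈3894/183⌉ = 22 risers.
R = 3894 ÷ 22 = 177 mm.
T = 633 − 2·177 = 279 mm, which satisfies the 231 mm minimum.
Going = (22 − 1) × 279 = 5859 mm.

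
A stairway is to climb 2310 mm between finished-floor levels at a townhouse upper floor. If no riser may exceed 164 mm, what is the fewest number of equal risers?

15 risers

2310 / 164 = 14.085 → round up to 15 risers.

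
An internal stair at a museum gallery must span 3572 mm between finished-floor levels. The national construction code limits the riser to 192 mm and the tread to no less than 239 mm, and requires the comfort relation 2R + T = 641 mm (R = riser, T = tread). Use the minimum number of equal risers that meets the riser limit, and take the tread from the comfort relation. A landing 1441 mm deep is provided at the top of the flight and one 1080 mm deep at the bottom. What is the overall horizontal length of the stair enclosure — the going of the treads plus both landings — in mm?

7291 mm

3572 / 192 = 18.60, so 19 risers are needed.
Each riser is 3572/19 = 188 mm (≤ 192 mm).
Tread T = 641 − 2 × 188 = 265 mm (≥ 239 mm).
19 risers give 18 treads; going = 18 × 265 = 4770 mm.
Enclosure = 4770 + 1441 + 1080 = 7291 mm.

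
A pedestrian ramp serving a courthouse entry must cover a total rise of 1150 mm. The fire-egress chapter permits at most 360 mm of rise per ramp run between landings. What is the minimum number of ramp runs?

⌈1150/360⌉ = 4 ramp runs.

4 runs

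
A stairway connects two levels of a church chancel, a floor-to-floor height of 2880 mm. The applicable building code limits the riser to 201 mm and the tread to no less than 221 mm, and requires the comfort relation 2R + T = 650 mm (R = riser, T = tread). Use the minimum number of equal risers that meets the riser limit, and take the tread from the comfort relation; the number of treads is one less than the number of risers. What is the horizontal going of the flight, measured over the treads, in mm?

⌈2880/201⌉ = 15 risers.
R = 2880 ÷ 15 = 192 mm.
From 2R + T = 650: T = 650 − 384 = 266 mm.
Treads = 15 − 1 = 14; going = 14 × 266 = 3724 mm.

3724 mm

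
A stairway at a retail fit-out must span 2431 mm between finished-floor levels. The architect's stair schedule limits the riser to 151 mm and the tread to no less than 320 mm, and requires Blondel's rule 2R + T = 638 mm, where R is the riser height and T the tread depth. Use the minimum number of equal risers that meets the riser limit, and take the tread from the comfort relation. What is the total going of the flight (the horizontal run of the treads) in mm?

5632 mm

⌈2431/151⌉ = 17 risers.
Riser R = 2431 / 17 = 143 mm, within the 151 mm limit.
From 2R + T = 638: T = 638 − 286 = 352 mm.
Going = (17 − 1) × 352 = 5632 mm.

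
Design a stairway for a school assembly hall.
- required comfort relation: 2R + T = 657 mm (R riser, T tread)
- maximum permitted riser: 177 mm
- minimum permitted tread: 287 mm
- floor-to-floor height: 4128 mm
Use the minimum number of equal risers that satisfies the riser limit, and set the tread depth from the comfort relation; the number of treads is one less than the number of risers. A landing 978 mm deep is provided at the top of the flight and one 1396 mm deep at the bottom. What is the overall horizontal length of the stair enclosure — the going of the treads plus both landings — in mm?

9573 mm

At most 177 each: 4128/177 = 23.32, giving 24 risers.
Each riser is 4128/24 = 172 mm (≤ 177 mm).
T = 657 − 2·172 = 313 mm, which satisfies the 287 mm minimum.
Going = (24 − 1) × 313 = 7199 mm.
Enclosure = 7199 + 978 + 1396 = 9573 mm.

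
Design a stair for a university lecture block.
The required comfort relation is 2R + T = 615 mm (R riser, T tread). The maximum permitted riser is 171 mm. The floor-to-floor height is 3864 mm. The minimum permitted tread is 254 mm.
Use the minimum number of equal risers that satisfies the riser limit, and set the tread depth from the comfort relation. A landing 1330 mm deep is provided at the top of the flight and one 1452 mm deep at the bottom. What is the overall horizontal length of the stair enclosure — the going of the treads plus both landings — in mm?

3864 / 171 = 22.60, so 23 risers are needed.
Each riser is 3864/23 = 168 mm (≤ 171 mm).
T = 615 − 2·168 = 279 mm, which satisfies the 254 mm minimum.
23 risers give 22 treads; going = 22 × 279 = 6138 mm.
Add landings: 6138 + 1330 + 1452 = 8920 mm.

8920 mm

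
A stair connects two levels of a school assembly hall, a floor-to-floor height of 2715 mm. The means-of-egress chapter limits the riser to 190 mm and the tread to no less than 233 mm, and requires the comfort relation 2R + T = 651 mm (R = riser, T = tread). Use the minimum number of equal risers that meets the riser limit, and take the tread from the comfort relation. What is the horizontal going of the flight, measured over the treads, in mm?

4046 mm

2715 / 190 = 14.289 → round up to 15 risers.
Each riser is 2715/15 = 181 mm (≤ 190 mm).
T = 651 − 2·181 = 289 mm, which satisfies the 233 mm minimum.
15 risers give 14 treads; going = 14 × 289 = 4046 mm.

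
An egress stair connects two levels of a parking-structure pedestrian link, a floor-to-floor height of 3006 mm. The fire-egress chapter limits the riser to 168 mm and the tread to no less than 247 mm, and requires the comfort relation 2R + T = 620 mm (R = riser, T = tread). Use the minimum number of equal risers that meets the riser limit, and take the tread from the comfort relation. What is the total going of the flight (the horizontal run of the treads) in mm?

4862 mm

3006 / 168 = 17.893 → round up to 18 risers.
R = 3006 ÷ 18 = 167 mm.
From 2R + T = 620: T = 620 − 334 = 286 mm.
Treads = 18 − 1 = 17; going = 17 × 286 = 4862 mm.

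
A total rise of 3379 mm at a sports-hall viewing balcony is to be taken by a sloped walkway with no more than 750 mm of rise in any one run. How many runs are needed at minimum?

5 runs

3379 / 750 = 4.51, so 5 ramp runs are needed.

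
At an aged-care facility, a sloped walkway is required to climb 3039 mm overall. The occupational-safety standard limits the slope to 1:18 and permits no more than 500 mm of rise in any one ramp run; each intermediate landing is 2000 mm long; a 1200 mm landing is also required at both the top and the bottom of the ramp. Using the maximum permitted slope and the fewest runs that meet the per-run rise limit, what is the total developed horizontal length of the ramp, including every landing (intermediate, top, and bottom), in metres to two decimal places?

69.10 m

At most 500 each: 3039/500 = 6.08, giving 7 ramp runs. That means 6 intermediate landings.
Ramp run (horizontal) at 1:18: 3039 × 18 = 54702 mm.
Intermediate landings: 6 × 2000 = 12000 mm.
Top and bottom landings: 2 × 1200 = 2400 mm.
Total = 54702 + 12000 + 2400 = 69102 mm.
= 69.10 m.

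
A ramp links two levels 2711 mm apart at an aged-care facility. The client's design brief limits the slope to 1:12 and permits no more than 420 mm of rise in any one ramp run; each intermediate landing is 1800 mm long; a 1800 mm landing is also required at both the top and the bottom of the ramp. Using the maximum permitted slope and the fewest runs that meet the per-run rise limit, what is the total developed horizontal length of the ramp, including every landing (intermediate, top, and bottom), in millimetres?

2711 / 420 = 6.455 → round up to 7 ramp runs. That means 6 intermediate landings.
Ramp run (horizontal) at 1:12: 2711 × 12 = 32532 mm.
6 intermediate landings contribute 6 × 1800 = 10800 mm.
Top and bottom landings: 2 × 1800 = 3600 mm.
Total = 32532 + 10800 + 3600 = 46932 mm.

46932 mm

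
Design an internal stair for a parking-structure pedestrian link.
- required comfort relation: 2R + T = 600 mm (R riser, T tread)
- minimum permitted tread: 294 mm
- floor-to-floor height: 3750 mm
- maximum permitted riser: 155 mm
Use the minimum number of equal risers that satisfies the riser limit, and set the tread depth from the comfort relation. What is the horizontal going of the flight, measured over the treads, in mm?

3750 / 155 = 24.19, so 25 risers are needed.
Each riser is 3750/25 = 150 mm (≤ 155 mm).
From 2R + T = 600: T = 600 − 300 = 300 mm.
Going = (25 − 1) × 300 = 7200 mm.

7200 mm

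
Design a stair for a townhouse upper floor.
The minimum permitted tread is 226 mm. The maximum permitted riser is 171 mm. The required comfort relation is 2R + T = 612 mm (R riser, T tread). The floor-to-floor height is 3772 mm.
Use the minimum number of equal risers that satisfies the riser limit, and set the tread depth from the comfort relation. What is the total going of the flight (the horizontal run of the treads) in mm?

3772 / 171 = 22.058 → round up to 23 risers.
R = 3772 ÷ 23 = 164 mm.
From 2R + T = 612: T = 612 − 328 = 284 mm.
23 risers give 22 treads; going = 22 × 284 = 6248 mm.

6248 mm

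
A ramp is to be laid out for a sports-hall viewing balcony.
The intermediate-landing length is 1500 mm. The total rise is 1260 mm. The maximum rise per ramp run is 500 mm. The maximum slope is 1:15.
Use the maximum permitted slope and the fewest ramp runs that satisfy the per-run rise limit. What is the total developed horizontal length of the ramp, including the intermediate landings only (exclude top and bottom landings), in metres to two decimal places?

21.90 m

⌈1260/500⌉ = 3 ramp runs. That means 2 intermediate landings.
Horizontal run for 1260 mm of rise at 1:15 is 1260 × 15 = 18900 mm.
2 intermediate landings contribute 2 × 1500 = 3000 mm.
Total developed length = 18900 + 3000 = 21900 mm.
= 21.90 m.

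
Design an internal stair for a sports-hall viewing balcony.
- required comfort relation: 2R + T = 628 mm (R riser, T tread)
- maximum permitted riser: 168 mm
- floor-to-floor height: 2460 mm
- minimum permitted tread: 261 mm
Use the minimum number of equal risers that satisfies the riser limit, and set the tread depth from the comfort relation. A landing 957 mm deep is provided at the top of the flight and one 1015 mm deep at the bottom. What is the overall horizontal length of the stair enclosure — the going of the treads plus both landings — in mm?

6172 mm

At most 168 each: 2460/168 = 14.64, giving 15 risers.
Each riser is 2460/15 = 164 mm (≤ 168 mm).
From 2R + T = 628: T = 628 − 328 = 300 mm.
Treads = 15 − 1 = 14; going = 14 × 300 = 4200 mm.
Add landings: 4200 + 957 + 1015 = 6172 mm.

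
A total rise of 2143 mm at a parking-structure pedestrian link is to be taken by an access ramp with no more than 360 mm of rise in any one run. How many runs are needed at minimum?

6 runs

At most 360 each: 2143/360 = 5.95, giving 6 ramp runs.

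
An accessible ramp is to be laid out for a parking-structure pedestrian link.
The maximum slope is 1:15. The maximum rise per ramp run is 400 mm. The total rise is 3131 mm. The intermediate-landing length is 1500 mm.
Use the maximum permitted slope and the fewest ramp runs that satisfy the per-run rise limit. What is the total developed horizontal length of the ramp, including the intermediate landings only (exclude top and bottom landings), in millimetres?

57465 mm

3131 / 400 = 7.83, so 8 ramp runs are needed. That means 7 intermediate landings.
Horizontal run for 3131 mm of rise at 1:15 is 3131 × 15 = 46965 mm.
7 intermediate landings contribute 7 × 1500 = 10500 mm.
Total developed length = 46965 + 10500 = 57465 mm.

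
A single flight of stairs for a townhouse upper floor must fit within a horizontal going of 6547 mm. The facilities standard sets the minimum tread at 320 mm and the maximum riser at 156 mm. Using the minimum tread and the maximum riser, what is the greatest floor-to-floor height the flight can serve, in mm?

3276 mm

Treads that fit: ⌊6547 / 320⌋ = 20.
Risers = treads + 1 = 21.
Maximum height = 21 × 156 = 3276 mm.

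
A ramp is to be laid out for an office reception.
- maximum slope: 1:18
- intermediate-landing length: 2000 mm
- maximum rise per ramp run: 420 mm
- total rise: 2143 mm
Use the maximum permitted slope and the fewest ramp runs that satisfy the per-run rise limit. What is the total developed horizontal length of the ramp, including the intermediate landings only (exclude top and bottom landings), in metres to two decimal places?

48.57 m

2143 / 420 = 5.10, so 6 ramp runs are needed. That means 5 intermediate landings.
Ramp run (horizontal) at 1:18: 2143 × 18 = 38574 mm.
Intermediate landings: 5 × 2000 = 10000 mm.
Developed length = 38574 + 10000 = 48574 mm.
= 48.57 m.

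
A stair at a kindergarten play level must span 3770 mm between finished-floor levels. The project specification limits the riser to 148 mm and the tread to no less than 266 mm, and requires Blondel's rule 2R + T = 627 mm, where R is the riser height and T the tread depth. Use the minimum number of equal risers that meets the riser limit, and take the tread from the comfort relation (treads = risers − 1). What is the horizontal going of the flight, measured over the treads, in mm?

8425 mm

3770 / 148 = 25.473 → round up to 26 risers.
R = 3770 ÷ 26 = 145 mm.
Tread T = 627 − 2 × 145 = 337 mm (≥ 266 mm).
Treads = 26 − 1 = 25; going = 25 × 337 = 8425 mm.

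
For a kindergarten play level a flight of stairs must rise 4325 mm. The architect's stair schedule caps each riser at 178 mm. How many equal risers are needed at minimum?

At most 178 each: 4325/178 = 24.30, giving 25 risers.

25 risers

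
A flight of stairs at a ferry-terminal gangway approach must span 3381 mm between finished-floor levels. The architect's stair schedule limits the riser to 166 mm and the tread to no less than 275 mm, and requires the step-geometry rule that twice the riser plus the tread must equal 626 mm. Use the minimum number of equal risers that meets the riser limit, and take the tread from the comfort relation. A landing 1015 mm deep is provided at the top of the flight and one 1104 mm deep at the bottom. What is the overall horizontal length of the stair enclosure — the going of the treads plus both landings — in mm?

8199 mm

3381 / 166 = 20.367 → round up to 21 risers.
Riser R = 3381 / 21 = 161 mm, within the 166 mm limit.
From 2R + T = 626: T = 626 − 322 = 304 mm.
Treads = 21 − 1 = 20; going = 20 × 304 = 6080 mm.
Add landings: 6080 + 1015 + 1104 = 8199 mm.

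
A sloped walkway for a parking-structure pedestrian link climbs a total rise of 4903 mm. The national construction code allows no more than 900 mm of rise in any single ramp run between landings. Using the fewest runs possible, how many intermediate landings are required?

5 intermediate landings

4903 / 900 = 5.45, so 6 ramp runs are needed.
6 runs are separated by 5 intermediate landings.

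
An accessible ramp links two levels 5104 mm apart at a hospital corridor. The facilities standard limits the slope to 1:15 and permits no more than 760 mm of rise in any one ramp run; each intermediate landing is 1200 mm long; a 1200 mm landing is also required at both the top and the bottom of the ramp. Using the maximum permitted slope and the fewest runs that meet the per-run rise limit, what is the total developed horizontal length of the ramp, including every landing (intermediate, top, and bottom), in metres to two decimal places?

At most 760 each: 5104/760 = 6.72, giving 7 ramp runs. That means 6 intermediate landings.
Ramp run (horizontal) at 1:15: 5104 × 15 = 76560 mm.
6 intermediate landings contribute 6 × 1200 = 7200 mm.
Top and bottom landings: 2 × 1200 = 2400 mm.
Total = 76560 + 7200 + 2400 = 86160 mm.
= 86.16 m.

86.16 m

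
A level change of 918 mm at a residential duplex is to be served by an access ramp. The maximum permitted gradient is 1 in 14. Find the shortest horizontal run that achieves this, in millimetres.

Run = rise × 14 = 918 × 14 = 12852 mm.

12852 mm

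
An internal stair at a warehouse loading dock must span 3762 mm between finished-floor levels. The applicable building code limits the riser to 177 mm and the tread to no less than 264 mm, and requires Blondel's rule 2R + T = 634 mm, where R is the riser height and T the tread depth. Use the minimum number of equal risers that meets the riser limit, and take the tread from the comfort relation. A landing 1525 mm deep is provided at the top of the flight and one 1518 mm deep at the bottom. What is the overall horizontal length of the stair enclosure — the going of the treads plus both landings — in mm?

9175 mm

3762 / 177 = 21.254 → round up to 22 risers.
R = 3762 ÷ 22 = 171 mm.
From 2R + T = 634: T = 634 − 342 = 292 mm.
Treads = 22 − 1 = 21; going = 21 × 292 = 6132 mm.
Add landings: 6132 + 1525 + 1518 = 9175 mm.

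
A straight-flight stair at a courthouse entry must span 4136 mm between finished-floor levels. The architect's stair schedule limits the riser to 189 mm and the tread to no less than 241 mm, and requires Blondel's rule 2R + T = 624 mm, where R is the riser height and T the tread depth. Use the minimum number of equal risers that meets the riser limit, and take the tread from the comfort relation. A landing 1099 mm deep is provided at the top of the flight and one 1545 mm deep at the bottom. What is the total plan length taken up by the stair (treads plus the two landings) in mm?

At most 189 each: 4136/189 = 21.88, giving 22 risers.
R = 4136 ÷ 22 = 188 mm.
From 2R + T = 624: T = 624 − 376 = 248 mm.
Going = (22 − 1) × 248 = 5208 mm.
Enclosure = 5208 + 1099 + 1545 = 7852 mm.

7852 mm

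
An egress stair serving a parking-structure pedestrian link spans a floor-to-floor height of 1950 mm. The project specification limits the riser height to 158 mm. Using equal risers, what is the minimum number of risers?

⌈1950/158⌉ = 13 risers.

13 risers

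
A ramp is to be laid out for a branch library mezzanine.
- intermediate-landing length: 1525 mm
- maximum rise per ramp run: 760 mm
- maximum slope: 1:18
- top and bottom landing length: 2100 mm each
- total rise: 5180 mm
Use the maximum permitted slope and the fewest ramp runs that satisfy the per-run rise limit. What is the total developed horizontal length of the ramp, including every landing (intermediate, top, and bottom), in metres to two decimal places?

106.59 m

⌈5180/760⌉ = 7 ramp runs. That means 6 intermediate landings.
Ramp run (horizontal) at 1:18: 5180 × 18 = 93240 mm.
Intermediate landings: 6 × 1525 = 9150 mm.
Top and bottom landings: 2 × 2100 = 4200 mm.
Total = 93240 + 9150 + 4200 = 106590 mm.
= 106.59 m.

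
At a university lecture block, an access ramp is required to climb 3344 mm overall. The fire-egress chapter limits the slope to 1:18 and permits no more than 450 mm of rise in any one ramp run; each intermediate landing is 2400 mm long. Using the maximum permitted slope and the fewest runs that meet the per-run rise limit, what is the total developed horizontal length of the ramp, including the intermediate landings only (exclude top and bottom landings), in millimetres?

At most 450 each: 3344/450 = 7.43, giving 8 ramp runs. That means 7 intermediate landings.
Ramp run (horizontal) at 1:18: 3344 × 18 = 60192 mm.
Intermediate landings: 7 × 2400 = 16800 mm.
Total developed length = 60192 + 16800 = 76992 mm.

76992 mm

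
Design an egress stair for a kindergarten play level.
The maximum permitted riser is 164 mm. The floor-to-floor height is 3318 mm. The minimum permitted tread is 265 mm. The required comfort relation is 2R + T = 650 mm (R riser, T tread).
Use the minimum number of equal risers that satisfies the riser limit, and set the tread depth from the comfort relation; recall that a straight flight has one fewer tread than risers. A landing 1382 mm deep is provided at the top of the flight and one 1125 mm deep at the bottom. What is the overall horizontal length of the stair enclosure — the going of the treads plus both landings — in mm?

9187 mm

At most 164 each: 3318/164 = 20.23, giving 21 risers.
Riser R = 3318 / 21 = 158 mm, within the 164 mm limit.
From 2R + T = 650: T = 650 − 316 = 334 mm.
21 risers give 20 treads; going = 20 × 334 = 6680 mm.
Enclosure = 6680 + 1382 + 1125 = 9187 mm.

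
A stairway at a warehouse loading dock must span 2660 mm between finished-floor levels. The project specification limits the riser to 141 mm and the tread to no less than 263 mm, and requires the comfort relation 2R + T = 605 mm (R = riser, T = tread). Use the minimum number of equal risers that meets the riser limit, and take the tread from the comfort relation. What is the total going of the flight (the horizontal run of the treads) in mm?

5850 mm

2660 / 141 = 18.865 → round up to 19 risers.
Riser R = 2660 / 19 = 140 mm, within the 141 mm limit.
T = 605 − 2·140 = 325 mm, which satisfies the 263 mm minimum.
Treads = 19 − 1 = 18; going = 18 × 325 = 5850 mm.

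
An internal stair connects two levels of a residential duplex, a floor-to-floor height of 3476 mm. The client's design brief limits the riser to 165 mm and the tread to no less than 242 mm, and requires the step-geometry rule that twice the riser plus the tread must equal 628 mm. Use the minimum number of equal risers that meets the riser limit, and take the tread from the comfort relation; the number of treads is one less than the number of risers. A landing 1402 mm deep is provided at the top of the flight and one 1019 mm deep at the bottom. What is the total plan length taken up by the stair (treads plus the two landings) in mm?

8973 mm

3476 / 165 = 21.07, so 22 risers are needed.
Each riser is 3476/22 = 158 mm (≤ 165 mm).
T = 628 − 2·158 = 312 mm, which satisfies the 242 mm minimum.
22 risers give 21 treads; going = 21 × 312 = 6552 mm.
Enclosure = 6552 + 1402 + 1019 = 8973 mm.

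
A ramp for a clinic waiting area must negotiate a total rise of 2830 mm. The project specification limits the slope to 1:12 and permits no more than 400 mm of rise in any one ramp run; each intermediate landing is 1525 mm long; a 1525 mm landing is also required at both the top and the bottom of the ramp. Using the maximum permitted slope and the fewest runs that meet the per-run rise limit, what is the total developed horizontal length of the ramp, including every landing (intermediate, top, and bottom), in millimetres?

⌈2830/400⌉ = 8 ramp runs. That means 7 intermediate landings.
Horizontal run for 2830 mm of rise at 1:12 is 2830 × 12 = 33960 mm.
Intermediate landings: 7 × 1525 = 10675 mm.
Top and bottom landings: 2 × 1525 = 3050 mm.
Total = 33960 + 10675 + 3050 = 47685 mm.

47685 mm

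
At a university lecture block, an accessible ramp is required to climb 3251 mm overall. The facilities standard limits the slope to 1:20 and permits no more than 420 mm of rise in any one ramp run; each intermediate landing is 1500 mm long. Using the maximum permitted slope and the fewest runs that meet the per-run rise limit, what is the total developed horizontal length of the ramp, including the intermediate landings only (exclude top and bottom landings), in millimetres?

75520 mm

3251 / 420 = 7.74, so 8 ramp runs are needed. That means 7 intermediate landings.
Ramp run (horizontal) at 1:20: 3251 × 20 = 65020 mm.
Intermediate landings: 7 × 1500 = 10500 mm.
Developed length = 65020 + 10500 = 75520 mm.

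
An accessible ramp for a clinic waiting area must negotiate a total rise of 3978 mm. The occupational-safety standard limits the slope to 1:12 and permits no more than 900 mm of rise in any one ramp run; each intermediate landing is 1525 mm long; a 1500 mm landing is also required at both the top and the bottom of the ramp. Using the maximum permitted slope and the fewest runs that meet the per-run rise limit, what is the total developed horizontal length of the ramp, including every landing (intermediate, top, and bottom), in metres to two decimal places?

56.84 m

⌈3978/900⌉ = 5 ramp runs. That means 4 intermediate landings.
Ramp run (horizontal) at 1:12: 3978 × 12 = 47736 mm.
4 intermediate landings contribute 4 × 1525 = 6100 mm.
Top and bottom landings: 2 × 1500 = 3000 mm.
Total = 47736 + 6100 + 3000 = 56836 mm.
= 56.84 m.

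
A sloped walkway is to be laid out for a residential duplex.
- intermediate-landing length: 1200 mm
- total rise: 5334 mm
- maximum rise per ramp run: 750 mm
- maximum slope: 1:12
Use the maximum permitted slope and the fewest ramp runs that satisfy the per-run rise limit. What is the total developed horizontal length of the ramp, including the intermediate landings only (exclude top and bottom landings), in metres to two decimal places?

72.41 m

5334 / 750 = 7.112 → round up to 8 ramp runs. That means 7 intermediate landings.
Horizontal run for 5334 mm of rise at 1:12 is 5334 × 12 = 64008 mm.
7 intermediate landings contribute 7 × 1200 = 8400 mm.
Developed length = 64008 + 8400 = 72408 mm.
= 72.41 m.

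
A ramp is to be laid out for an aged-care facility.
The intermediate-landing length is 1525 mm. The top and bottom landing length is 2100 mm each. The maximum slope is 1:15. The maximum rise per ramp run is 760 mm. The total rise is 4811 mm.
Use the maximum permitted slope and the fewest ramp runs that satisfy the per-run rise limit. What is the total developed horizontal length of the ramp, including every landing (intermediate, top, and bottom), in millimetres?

85515 mm

⌈4811/760⌉ = 7 ramp runs. That means 6 intermediate landings.
Horizontal run for 4811 mm of rise at 1:15 is 4811 × 15 = 72165 mm.
Intermediate landings: 6 × 1525 = 9150 mm.
Top and bottom landings: 2 × 2100 = 4200 mm.
Total = 72165 + 9150 + 4200 = 85515 mm.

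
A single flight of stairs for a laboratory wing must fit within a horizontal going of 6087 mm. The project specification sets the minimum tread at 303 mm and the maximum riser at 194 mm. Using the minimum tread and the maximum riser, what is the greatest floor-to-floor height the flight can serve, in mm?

4074 mm

6087 / 303 = 20.09, so 20 treads fit.
Risers = treads + 1 = 21.
Maximum height = 21 × 194 = 4074 mm.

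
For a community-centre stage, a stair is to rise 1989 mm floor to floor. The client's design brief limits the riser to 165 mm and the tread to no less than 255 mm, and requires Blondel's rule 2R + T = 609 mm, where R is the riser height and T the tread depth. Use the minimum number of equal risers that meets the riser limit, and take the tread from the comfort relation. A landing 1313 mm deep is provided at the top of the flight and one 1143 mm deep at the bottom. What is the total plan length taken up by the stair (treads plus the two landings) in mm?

1989 / 165 = 12.05, so 13 risers are needed.
R = 1989 ÷ 13 = 153 mm.
T = 609 − 2·153 = 303 mm, which satisfies the 255 mm minimum.
Treads = 13 − 1 = 12; going = 12 × 303 = 3636 mm.
Add landings: 3636 + 1313 + 1143 = 6092 mm.

6092 mm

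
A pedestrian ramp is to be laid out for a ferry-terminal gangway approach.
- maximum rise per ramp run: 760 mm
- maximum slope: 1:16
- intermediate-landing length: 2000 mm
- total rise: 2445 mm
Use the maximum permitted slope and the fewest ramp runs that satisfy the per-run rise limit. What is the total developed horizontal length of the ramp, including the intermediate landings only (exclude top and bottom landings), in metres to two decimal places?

2445 / 760 = 3.217 → round up to 4 ramp runs. That means 3 intermediate landings.
Horizontal run for 2445 mm of rise at 1:16 is 2445 × 16 = 39120 mm.
3 intermediate landings contribute 3 × 2000 = 6000 mm.
Developed length = 39120 + 6000 = 45120 mm.
= 45.12 m.

45.12 m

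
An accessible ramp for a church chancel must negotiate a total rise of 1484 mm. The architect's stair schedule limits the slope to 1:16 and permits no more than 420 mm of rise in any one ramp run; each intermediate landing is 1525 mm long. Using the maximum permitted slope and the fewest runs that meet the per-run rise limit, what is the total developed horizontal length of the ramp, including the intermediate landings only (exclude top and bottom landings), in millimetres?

28319 mm

1484 / 420 = 3.53, so 4 ramp runs are needed. That means 3 intermediate landings.
Horizontal run for 1484 mm of rise at 1:16 is 1484 × 16 = 23744 mm.
Intermediate landings: 3 × 1525 = 4575 mm.
Developed length = 23744 + 4575 = 28319 mm.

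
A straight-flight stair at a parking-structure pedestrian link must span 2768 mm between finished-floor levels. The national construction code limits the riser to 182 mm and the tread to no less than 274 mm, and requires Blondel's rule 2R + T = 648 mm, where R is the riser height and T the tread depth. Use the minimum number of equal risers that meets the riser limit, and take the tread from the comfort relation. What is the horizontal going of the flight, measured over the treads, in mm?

4530 mm

2768 / 182 = 15.209 → round up to 16 risers.
Riser R = 2768 / 16 = 173 mm, within the 182 mm limit.
T = 648 − 2·173 = 302 mm, which satisfies the 274 mm minimum.
Treads = 16 − 1 = 15; going = 15 × 302 = 4530 mm.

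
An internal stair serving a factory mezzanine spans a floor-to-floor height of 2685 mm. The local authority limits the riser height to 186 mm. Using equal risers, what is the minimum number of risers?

15 risers

⌈2685/186⌉ = 15 risers.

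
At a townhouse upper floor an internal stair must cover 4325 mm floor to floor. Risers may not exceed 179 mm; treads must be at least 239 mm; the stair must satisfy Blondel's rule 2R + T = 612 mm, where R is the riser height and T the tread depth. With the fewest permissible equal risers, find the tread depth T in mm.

266 mm

⌈4325/179⌉ = 25 risers.
Riser R = 4325 / 25 = 173 mm, within the 179 mm limit.
From 2R + T = 612: T = 612 − 346 = 266 mm.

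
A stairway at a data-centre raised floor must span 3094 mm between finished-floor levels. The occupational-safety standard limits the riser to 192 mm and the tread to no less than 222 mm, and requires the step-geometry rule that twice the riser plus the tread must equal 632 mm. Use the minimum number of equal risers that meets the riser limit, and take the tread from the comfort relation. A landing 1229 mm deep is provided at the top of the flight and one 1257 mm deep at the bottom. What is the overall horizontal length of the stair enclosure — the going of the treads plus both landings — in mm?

6774 mm

At most 192 each: 3094/192 = 16.11, giving 17 risers.
Each riser is 3094/17 = 182 mm (≤ 192 mm).
Tread T = 632 − 2 × 182 = 268 mm (≥ 222 mm).
Going = (17 − 1) × 268 = 4288 mm.
Add landings: 4288 + 1229 + 1257 = 6774 mm.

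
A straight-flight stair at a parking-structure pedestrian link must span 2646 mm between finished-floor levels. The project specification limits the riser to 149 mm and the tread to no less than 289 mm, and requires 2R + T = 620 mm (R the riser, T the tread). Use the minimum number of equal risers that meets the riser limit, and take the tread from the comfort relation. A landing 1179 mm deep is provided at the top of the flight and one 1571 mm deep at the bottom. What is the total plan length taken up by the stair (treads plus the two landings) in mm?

⌈2646/149⌉ = 18 risers.
Each riser is 2646/18 = 147 mm (≤ 149 mm).
From 2R + T = 620: T = 620 − 294 = 326 mm.
Going = (18 − 1) × 326 = 5542 mm.
Add landings: 5542 + 1179 + 1571 = 8292 mm.

8292 mm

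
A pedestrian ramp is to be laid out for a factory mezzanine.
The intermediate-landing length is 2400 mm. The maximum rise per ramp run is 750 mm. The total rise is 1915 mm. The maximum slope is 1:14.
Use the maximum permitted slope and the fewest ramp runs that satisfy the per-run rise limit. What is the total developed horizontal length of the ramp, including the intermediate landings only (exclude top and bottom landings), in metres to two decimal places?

⌈1915/750⌉ = 3 ramp runs. That means 2 intermediate landings.
Ramp run (horizontal) at 1:14: 1915 × 14 = 26810 mm.
Intermediate landings: 2 × 2400 = 4800 mm.
Total developed length = 26810 + 4800 = 31610 mm.
= 31.61 m.

31.61 m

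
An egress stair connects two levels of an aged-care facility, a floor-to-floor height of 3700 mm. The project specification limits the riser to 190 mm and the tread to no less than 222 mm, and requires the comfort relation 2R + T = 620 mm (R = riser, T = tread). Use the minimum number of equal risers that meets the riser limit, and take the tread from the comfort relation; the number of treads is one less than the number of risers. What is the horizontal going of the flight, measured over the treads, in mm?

4750 mm

3700 / 190 = 19.474 → round up to 20 risers.
R = 3700 ÷ 20 = 185 mm.
From 2R + T = 620: T = 620 − 370 = 250 mm.
20 risers give 19 treads; going = 19 × 250 = 4750 mm.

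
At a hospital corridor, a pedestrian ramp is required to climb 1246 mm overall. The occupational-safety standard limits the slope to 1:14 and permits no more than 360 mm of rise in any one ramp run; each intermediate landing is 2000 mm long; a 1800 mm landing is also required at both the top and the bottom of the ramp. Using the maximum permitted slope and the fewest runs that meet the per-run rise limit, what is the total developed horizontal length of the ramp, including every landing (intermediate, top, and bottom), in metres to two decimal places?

27.04 m

1246 / 360 = 3.461 → round up to 4 ramp runs. That means 3 intermediate landings.
Horizontal run for 1246 mm of rise at 1:14 is 1246 × 14 = 17444 mm.
Intermediate landings: 3 × 2000 = 6000 mm.
Top and bottom landings: 2 × 1800 = 3600 mm.
Total = 17444 + 6000 + 3600 = 27044 mm.
= 27.04 m.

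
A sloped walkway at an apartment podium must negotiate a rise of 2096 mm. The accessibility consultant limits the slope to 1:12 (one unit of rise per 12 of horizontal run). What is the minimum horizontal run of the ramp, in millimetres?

At 1:12 the run is 12 × 2096 = 25152 mm.

25152 mm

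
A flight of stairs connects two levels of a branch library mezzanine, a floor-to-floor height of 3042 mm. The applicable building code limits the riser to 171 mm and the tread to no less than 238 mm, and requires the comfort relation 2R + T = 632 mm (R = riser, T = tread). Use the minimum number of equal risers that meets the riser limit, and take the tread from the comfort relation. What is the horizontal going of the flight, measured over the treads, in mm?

3042 / 171 = 17.789 → round up to 18 risers.
Each riser is 3042/18 = 169 mm (≤ 171 mm).
From 2R + T = 632: T = 632 − 338 = 294 mm.
Going = (18 − 1) × 294 = 4998 mm.

4998 mm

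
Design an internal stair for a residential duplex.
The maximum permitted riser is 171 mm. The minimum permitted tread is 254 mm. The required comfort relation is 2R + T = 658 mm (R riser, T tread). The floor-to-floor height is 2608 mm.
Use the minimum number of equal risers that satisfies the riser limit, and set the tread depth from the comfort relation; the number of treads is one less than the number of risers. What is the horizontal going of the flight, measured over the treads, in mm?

2608 / 171 = 15.251 → round up to 16 risers.
Riser R = 2608 / 16 = 163 mm, within the 171 mm limit.
Tread T = 658 − 2 × 163 = 332 mm (≥ 254 mm).
Going = (16 − 1) × 332 = 4980 mm.

4980 mm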